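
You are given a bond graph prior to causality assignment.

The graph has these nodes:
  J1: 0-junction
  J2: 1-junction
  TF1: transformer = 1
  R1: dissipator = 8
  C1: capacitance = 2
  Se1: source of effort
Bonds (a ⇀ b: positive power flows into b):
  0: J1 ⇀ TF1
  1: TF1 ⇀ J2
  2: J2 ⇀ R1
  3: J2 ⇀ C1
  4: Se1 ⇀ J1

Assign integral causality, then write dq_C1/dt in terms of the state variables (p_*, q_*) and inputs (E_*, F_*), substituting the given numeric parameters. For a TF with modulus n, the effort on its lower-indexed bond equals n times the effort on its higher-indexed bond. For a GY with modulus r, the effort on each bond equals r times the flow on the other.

dq_C1/dt = E_Se1/8 - q_C1/16

#4 stroke→J1  (Se1 (Se) sets effort on bond)
#0 stroke→TF1  (0-jn J1 has e-setter on 4)
#1 stroke→J2  (TF1 one-in-one-out from 0)
#3 stroke→J2  (prefer integral on C1)
#2 stroke→R1  (J2 needs exactly one f-in)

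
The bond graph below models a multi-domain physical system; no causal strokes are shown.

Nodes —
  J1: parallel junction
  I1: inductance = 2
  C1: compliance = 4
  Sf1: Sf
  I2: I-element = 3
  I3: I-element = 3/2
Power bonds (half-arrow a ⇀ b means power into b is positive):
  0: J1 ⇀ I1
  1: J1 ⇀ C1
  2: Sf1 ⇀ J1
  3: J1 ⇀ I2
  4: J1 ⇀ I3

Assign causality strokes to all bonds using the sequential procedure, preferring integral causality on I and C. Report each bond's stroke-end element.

bond 0 stroke at I1
bond 1 stroke at J1
bond 2 stroke at Sf1
bond 3 stroke at I2
bond 4 stroke at I3

bond 2 →Sf1  (Sf1 (Sf) sets flow on bond)
bond 0 →I1  (I1 integral (f out))
bond 1 →J1  (C1 integral (e out))
bond 3 →I2  (J1: bond 1 brought effort, rest push out)
bond 4 →I3  (0-jn J1 has e-setter on 1)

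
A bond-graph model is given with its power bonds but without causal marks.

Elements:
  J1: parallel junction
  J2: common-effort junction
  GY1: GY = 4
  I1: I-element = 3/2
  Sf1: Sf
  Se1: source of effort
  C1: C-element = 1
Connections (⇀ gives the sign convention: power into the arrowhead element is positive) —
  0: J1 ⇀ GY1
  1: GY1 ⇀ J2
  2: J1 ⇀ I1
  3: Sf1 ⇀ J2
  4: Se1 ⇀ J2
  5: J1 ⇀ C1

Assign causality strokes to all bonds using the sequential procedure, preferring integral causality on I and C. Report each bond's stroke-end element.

b3 |Sf1  (Sf1 fixes flow; stroke at Sf1)
b4 |J2  (Se1 (Se) sets effort on bond)
b1 |GY1  (common-e at J2 fixed by 4)
b0 |GY1  (GY GY1: same side as bond 1)
b2 |I1  (I1 outputs flow p/I1)
b5 |J1  (only one effort-in slot at J1)

β0 stroke→GY1
β1 stroke→GY1
β2 stroke→I1
β3 stroke→Sf1
β4 stroke→J2
β5 stroke→J1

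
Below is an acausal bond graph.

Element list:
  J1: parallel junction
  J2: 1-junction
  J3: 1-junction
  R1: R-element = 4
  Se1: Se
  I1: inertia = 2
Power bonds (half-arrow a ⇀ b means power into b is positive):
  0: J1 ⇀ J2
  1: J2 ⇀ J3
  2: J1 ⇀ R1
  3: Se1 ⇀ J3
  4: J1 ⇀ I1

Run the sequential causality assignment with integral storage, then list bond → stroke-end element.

bond 3 stroke→J3  (Se1: effort source, stroke at far end)
bond 1 stroke→J2  (closing 1-jn rule on J3)
bond 0 stroke→J1  (J2: last free bond brings flow in)
bond 2 stroke→R1  (0-jn J1 has e-setter on 0)
bond 4 stroke→I1  (J1 effort already set via bond 0)

b0 stroke→J1
b1 stroke→J2
b2 stroke→R1
b3 stroke→J3
b4 stroke→I1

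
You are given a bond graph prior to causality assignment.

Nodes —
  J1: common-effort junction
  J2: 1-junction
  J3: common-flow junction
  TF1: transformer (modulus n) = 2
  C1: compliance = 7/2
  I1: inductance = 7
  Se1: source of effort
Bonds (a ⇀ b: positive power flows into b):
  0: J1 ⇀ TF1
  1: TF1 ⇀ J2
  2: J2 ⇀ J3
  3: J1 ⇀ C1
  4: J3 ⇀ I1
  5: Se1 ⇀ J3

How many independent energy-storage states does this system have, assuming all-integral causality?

bond 5 stroke at J3  (Se1 fixes effort; stroke away)
bond 3 stroke at J1  (C1: C, integral causality)
bond 0 stroke at TF1  (J1 effort already set via bond 3)
bond 1 stroke at J2  (TF1 one-in-one-out from 0)
bond 2 stroke at J3  (only one flow-in slot at J2)
bond 4 stroke at I1  (only one flow-in slot at J3)

2  (C1, I1 all integral)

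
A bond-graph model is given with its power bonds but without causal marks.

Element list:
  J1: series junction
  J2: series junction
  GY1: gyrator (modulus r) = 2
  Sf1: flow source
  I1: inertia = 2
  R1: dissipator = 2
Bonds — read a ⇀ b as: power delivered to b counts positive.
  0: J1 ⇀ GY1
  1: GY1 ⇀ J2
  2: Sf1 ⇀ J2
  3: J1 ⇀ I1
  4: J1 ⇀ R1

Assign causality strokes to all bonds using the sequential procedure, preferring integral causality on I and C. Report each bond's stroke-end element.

β2 |Sf1  (Sf1: flow source, stroke at near end)
β1 |J2  (common-f at J2 fixed by 2)
β0 |J1  (GY1: gyrator matches bond 1)
β3 |I1  (I1 integral (f out))
β4 |J1  (common-f at J1 fixed by 3)

#0 stroke→J1
#1 stroke→J2
#2 stroke→Sf1
#3 stroke→I1
#4 stroke→J1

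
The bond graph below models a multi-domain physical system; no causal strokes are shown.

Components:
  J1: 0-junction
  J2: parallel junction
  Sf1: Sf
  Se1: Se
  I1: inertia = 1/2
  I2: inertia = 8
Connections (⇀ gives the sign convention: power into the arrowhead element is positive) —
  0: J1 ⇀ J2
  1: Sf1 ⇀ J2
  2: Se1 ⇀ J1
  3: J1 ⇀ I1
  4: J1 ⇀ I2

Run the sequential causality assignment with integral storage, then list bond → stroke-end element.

b1 stroke→Sf1  (Sf1 (Sf) sets flow on bond)
b2 stroke→J1  (Se1 (Se) sets effort on bond)
b0 stroke→J2  (0-jn J1 has e-setter on 2)
b3 stroke→I1  (J1 effort already set via bond 2)
b4 stroke→I2  (J1: bond 2 brought effort, rest push out)

β0 |J2
β1 |Sf1
β2 |J1
β3 |I1
β4 |I2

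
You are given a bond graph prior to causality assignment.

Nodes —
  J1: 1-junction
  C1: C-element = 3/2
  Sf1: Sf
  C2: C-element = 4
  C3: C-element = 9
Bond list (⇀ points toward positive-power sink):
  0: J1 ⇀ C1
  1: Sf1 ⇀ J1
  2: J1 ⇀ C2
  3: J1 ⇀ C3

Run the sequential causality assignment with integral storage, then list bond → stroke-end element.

β0 stroke→J1
β1 stroke→Sf1
β2 stroke→J1
β3 stroke→J1

β1 stroke at Sf1  (Sf1 fixes flow; stroke at Sf1)
β0 stroke at J1  (J1: bond 1 brought flow, rest push out)
β2 stroke at J1  (J1 flow already set via bond 1)
β3 stroke at J1  (1-jn J1 has f-setter on 1)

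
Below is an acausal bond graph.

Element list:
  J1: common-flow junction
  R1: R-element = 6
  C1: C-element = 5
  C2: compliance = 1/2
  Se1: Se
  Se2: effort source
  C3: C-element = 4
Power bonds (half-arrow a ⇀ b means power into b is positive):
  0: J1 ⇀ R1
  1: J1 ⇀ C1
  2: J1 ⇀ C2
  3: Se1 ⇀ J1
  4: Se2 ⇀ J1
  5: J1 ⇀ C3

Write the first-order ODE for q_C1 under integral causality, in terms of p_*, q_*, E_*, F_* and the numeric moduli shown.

dq_C1/dt = E_Se1/6 + E_Se2/6 - q_C1/30 - q_C2/3 - q_C3/24

bond 3 →J1  (Se1 (Se) sets effort on bond)
bond 4 →J1  (source Se2 imposes e)
bond 1 →J1  (C1 outputs effort q/C1)
bond 2 →J1  (C2 outputs effort q/C2)
bond 5 →J1  (C3: C, integral causality)
bond 0 →R1  (J1 needs exactly one f-in)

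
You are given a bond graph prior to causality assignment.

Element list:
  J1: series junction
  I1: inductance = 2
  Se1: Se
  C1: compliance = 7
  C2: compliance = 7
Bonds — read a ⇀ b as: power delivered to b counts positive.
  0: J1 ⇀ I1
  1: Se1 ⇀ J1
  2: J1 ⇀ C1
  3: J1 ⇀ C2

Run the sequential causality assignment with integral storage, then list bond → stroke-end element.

b1 |J1  (Se1: effort source, stroke at far end)
b0 |I1  (I1: I, integral causality)
b2 |J1  (J1: bond 0 brought flow, rest push out)
b3 |J1  (J1: bond 0 brought flow, rest push out)

#0 →I1
#1 →J1
#2 →J1
#3 →J1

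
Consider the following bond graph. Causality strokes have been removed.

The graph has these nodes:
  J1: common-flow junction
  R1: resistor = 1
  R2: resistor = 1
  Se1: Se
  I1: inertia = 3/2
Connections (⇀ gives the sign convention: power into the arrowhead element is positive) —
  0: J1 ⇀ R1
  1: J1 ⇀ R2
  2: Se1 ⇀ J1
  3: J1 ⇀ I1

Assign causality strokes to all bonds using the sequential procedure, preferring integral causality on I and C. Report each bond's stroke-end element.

#0 |J1
#1 |J1
#2 |J1
#3 |I1

#2 →J1  (Se1 fixes effort; stroke away)
#3 →I1  (I1: I, integral causality)
#0 →J1  (common-f at J1 fixed by 3)
#1 →J1  (J1: bond 3 brought flow, rest push out)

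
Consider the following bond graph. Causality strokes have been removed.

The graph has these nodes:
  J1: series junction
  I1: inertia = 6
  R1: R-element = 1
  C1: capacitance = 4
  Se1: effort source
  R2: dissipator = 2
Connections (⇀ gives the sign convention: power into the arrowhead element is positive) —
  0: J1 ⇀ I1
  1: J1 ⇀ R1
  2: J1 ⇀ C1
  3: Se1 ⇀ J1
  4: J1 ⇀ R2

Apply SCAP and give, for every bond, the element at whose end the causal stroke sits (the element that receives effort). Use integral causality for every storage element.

β0 |I1
β1 |J1
β2 |J1
β3 |J1
β4 |J1

b3 stroke→J1  (Se1 (Se) sets effort on bond)
b0 stroke→I1  (prefer integral on I1)
b1 stroke→J1  (J1: bond 0 brought flow, rest push out)
b2 stroke→J1  (1-jn J1 has f-setter on 0)
b4 stroke→J1  (J1: bond 0 brought flow, rest push out)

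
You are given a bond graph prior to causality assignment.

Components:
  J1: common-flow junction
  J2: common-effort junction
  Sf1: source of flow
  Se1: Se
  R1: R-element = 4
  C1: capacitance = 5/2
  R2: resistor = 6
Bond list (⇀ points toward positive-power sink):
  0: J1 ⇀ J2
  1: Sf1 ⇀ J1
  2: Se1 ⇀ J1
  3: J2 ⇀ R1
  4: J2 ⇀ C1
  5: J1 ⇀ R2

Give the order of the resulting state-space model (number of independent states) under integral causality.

β1 stroke at Sf1  (Sf1 (Sf) sets flow on bond)
β2 stroke at J1  (Se1 (Se) sets effort on bond)
β0 stroke at J1  (common-f at J1 fixed by 1)
β5 stroke at J1  (1-jn J1 has f-setter on 1)
β4 stroke at J2  (prefer integral on C1)
β3 stroke at R1  (0-jn J2 has e-setter on 4)

1  (C1 all integral)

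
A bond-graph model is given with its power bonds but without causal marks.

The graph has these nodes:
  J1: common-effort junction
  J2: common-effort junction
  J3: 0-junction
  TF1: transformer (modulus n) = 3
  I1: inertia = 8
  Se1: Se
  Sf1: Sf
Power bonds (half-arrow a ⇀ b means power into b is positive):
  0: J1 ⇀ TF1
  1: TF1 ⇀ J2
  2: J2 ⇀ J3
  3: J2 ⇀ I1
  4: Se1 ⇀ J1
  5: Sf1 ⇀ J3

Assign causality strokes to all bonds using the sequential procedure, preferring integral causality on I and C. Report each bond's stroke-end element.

b4 →J1  (source Se1 imposes e)
b5 →Sf1  (Sf1 fixes flow; stroke at Sf1)
b0 →TF1  (J1 effort already set via bond 4)
b2 →J3  (J3 needs exactly one e-in)
b1 →J2  (TF TF1: opposite of bond 0)
b3 →I1  (J2 effort already set via bond 1)

β0 stroke at TF1
β1 stroke at J2
β2 stroke at J3
β3 stroke at I1
β4 stroke at J1
β5 stroke at Sf1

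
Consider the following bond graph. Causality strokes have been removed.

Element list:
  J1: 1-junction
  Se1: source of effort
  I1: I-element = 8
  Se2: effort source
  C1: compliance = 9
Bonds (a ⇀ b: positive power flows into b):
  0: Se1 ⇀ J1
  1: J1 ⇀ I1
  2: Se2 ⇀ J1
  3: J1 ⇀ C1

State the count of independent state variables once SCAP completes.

β0 |J1  (Se1 (Se) sets effort on bond)
β2 |J1  (Se2 fixes effort; stroke away)
β1 |I1  (I1 outputs flow p/I1)
β3 |J1  (common-f at J1 fixed by 1)

2  (C1, I1 all integral)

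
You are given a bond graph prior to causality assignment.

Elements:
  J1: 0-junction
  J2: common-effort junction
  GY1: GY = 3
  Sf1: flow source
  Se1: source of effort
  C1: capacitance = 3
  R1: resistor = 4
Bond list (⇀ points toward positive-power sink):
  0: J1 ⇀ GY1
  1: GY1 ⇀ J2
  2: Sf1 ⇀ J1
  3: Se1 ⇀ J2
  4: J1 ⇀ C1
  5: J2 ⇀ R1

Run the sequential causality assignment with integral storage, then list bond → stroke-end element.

bond 2 stroke at Sf1  (Sf1 (Sf) sets flow on bond)
bond 3 stroke at J2  (Se1: effort source, stroke at far end)
bond 1 stroke at GY1  (common-e at J2 fixed by 3)
bond 5 stroke at R1  (0-jn J2 has e-setter on 3)
bond 0 stroke at GY1  (through GY1, causality inverts; strokes same side of GY1)
bond 4 stroke at J1  (J1: last free bond brings effort in)

bond 0 |GY1
bond 1 |GY1
bond 2 |Sf1
bond 3 |J2
bond 4 |J1
bond 5 |R1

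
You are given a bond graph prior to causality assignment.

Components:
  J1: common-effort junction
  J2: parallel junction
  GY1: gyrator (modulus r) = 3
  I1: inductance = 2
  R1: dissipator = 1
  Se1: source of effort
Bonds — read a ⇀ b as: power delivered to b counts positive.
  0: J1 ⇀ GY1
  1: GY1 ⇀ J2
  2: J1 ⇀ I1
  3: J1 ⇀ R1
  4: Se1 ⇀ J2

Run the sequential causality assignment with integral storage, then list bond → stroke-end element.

#0 stroke at GY1
#1 stroke at GY1
#2 stroke at I1
#3 stroke at J1
#4 stroke at J2

β4 |J2  (source Se1 imposes e)
β1 |GY1  (J2 effort already set via bond 4)
β0 |GY1  (GY GY1: same side as bond 1)
β2 |I1  (I1: I, integral causality)
β3 |J1  (closing 0-jn rule on J1)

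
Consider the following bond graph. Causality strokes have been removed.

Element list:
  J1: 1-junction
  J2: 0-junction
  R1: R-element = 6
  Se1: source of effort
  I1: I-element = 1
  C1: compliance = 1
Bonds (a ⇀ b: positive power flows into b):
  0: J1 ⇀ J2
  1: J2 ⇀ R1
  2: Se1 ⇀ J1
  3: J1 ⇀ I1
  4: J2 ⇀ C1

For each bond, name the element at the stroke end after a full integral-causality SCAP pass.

bond 0 stroke at J1
bond 1 stroke at R1
bond 2 stroke at J1
bond 3 stroke at I1
bond 4 stroke at J2

β2 →J1  (Se1 fixes effort; stroke away)
β3 →I1  (prefer integral on I1)
β0 →J1  (common-f at J1 fixed by 3)
β4 →J2  (C1 integral (e out))
β1 →R1  (0-jn J2 has e-setter on 4)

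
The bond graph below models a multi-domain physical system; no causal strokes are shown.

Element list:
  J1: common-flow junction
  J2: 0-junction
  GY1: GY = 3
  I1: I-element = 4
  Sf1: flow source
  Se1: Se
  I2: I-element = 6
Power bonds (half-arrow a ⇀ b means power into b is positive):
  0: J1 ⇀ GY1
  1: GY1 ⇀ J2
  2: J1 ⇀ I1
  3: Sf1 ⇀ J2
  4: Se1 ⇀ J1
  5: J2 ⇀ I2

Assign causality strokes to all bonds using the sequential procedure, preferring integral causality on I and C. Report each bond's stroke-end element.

#0 →J1
#1 →J2
#2 →I1
#3 →Sf1
#4 →J1
#5 →I2

#3 →Sf1  (source Sf1 imposes f)
#4 →J1  (Se1 fixes effort; stroke away)
#2 →I1  (I1: I, integral causality)
#0 →J1  (common-f at J1 fixed by 2)
#1 →J2  (GY1: gyrator matches bond 0)
#5 →I2  (J2 effort already set via bond 1)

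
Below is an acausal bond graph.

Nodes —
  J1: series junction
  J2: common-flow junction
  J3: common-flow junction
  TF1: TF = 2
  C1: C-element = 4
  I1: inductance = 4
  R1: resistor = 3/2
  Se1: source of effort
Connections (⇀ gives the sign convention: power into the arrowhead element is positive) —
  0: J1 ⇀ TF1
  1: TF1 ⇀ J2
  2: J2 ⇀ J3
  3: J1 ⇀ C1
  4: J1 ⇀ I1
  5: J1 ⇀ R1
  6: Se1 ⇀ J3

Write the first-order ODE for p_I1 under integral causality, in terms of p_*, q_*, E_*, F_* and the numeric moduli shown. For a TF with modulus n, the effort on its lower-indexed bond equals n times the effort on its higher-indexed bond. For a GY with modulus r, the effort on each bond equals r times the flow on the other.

dp_I1/dt = 2*E_Se1 - 3*p_I1/8 - q_C1/4

β6 stroke at J3  (Se1 fixes effort; stroke away)
β2 stroke at J2  (only one flow-in slot at J3)
β1 stroke at TF1  (closing 1-jn rule on J2)
β0 stroke at J1  (TF1 one-in-one-out from 1)
β3 stroke at J1  (prefer integral on C1)
β4 stroke at I1  (I1 integral (f out))
β5 stroke at J1  (J1: bond 4 brought flow, rest push out)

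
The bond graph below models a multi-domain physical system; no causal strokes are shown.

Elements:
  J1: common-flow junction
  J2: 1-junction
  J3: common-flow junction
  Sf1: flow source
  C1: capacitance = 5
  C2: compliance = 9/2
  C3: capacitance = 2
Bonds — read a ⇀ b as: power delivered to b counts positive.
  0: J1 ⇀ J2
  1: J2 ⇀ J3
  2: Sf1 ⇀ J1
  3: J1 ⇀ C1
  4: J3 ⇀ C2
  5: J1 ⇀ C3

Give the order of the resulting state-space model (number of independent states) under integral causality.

3  (C1, C2, C3 all integral)

b2 →Sf1  (source Sf1 imposes f)
b0 →J1  (common-f at J1 fixed by 2)
b3 →J1  (common-f at J1 fixed by 2)
b5 →J1  (J1: bond 2 brought flow, rest push out)
b1 →J2  (J2 flow already set via bond 0)
b4 →J3  (1-jn J3 has f-setter on 1)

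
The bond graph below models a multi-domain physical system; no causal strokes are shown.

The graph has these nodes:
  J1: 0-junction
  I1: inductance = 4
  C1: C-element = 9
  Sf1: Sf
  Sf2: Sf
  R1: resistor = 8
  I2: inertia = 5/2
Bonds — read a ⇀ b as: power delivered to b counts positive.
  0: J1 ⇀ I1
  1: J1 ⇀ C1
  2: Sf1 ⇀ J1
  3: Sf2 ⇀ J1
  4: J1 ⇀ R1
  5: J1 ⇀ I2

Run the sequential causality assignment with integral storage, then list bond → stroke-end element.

bond 2 stroke→Sf1  (source Sf1 imposes f)
bond 3 stroke→Sf2  (Sf2 (Sf) sets flow on bond)
bond 0 stroke→I1  (I1 outputs flow p/I1)
bond 1 stroke→J1  (C1 integral (e out))
bond 4 stroke→R1  (J1 effort already set via bond 1)
bond 5 stroke→I2  (0-jn J1 has e-setter on 1)

β0 →I1
β1 →J1
β2 →Sf1
β3 →Sf2
β4 →R1
β5 →I2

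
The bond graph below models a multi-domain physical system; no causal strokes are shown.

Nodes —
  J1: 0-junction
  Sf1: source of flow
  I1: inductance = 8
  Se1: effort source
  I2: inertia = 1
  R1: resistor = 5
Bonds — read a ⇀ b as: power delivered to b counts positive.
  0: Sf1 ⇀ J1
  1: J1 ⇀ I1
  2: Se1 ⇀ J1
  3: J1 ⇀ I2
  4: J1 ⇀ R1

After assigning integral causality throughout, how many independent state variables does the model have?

2  (I1, I2 all integral)

β0 stroke→Sf1  (Sf1 (Sf) sets flow on bond)
β2 stroke→J1  (Se1 (Se) sets effort on bond)
β1 stroke→I1  (0-jn J1 has e-setter on 2)
β3 stroke→I2  (common-e at J1 fixed by 2)
β4 stroke→R1  (common-e at J1 fixed by 2)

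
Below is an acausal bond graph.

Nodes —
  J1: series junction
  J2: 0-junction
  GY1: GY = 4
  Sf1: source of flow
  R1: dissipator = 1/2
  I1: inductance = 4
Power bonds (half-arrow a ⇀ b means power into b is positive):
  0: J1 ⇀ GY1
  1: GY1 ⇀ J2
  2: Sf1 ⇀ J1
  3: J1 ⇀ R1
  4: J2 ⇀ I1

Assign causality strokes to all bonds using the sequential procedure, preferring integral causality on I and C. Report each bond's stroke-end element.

#2 |Sf1  (Sf1 (Sf) sets flow on bond)
#0 |J1  (J1: bond 2 brought flow, rest push out)
#3 |J1  (J1 flow already set via bond 2)
#1 |J2  (through GY1, causality inverts; strokes same side of GY1)
#4 |I1  (J2: bond 1 brought effort, rest push out)

#0 stroke at J1
#1 stroke at J2
#2 stroke at Sf1
#3 stroke at J1
#4 stroke at I1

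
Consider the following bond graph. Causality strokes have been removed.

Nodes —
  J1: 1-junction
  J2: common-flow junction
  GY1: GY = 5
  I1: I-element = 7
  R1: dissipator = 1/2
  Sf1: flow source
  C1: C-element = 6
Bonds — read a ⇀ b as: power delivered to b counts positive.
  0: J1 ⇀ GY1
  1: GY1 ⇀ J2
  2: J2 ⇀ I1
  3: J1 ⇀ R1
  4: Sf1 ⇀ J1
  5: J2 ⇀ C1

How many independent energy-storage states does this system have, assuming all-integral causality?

#4 stroke at Sf1  (source Sf1 imposes f)
#0 stroke at J1  (common-f at J1 fixed by 4)
#3 stroke at J1  (J1: bond 4 brought flow, rest push out)
#1 stroke at J2  (through GY1, causality inverts; strokes same side of GY1)
#2 stroke at I1  (I1 integral (f out))
#5 stroke at J2  (1-jn J2 has f-setter on 2)

2  (C1, I1 all integral)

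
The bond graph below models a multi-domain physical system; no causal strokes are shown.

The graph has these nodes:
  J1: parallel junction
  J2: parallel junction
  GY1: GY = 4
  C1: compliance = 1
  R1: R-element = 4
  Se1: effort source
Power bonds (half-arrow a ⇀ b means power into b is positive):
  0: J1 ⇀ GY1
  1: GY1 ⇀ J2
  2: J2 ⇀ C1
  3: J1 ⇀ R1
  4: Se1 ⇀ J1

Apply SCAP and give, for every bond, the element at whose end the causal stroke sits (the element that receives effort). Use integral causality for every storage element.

β0 stroke→GY1
β1 stroke→GY1
β2 stroke→J2
β3 stroke→R1
β4 stroke→J1

bond 4 →J1  (source Se1 imposes e)
bond 0 →GY1  (J1: bond 4 brought effort, rest push out)
bond 3 →R1  (J1 effort already set via bond 4)
bond 1 →GY1  (GY1 both-in/both-out from 0)
bond 2 →J2  (only one effort-in slot at J2)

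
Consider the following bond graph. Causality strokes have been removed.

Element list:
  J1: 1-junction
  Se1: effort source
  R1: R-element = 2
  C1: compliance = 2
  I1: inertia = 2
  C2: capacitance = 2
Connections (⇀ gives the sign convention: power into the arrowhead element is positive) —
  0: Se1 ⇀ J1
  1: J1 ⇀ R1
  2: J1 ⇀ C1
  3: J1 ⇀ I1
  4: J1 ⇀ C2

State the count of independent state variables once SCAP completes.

3  (C1, C2, I1 all integral)

β0 |J1  (Se1 fixes effort; stroke away)
β2 |J1  (C1 outputs effort q/C1)
β3 |I1  (I1 outputs flow p/I1)
β1 |J1  (J1: bond 3 brought flow, rest push out)
β4 |J1  (J1 flow already set via bond 3)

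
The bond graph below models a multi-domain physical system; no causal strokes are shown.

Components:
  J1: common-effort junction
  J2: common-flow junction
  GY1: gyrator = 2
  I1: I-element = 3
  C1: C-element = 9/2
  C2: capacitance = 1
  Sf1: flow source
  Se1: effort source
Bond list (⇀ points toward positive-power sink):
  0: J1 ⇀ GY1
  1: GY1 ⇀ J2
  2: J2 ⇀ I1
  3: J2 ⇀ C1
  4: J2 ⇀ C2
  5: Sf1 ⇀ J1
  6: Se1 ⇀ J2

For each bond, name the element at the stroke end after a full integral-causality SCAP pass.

bond 0 stroke→J1
bond 1 stroke→J2
bond 2 stroke→I1
bond 3 stroke→J2
bond 4 stroke→J2
bond 5 stroke→Sf1
bond 6 stroke→J2

bond 5 stroke at Sf1  (Sf1 (Sf) sets flow on bond)
bond 6 stroke at J2  (Se1 fixes effort; stroke away)
bond 0 stroke at J1  (closing 0-jn rule on J1)
bond 1 stroke at J2  (GY GY1: same side as bond 0)
bond 2 stroke at I1  (prefer integral on I1)
bond 3 stroke at J2  (J2 flow already set via bond 2)
bond 4 stroke at J2  (common-f at J2 fixed by 2)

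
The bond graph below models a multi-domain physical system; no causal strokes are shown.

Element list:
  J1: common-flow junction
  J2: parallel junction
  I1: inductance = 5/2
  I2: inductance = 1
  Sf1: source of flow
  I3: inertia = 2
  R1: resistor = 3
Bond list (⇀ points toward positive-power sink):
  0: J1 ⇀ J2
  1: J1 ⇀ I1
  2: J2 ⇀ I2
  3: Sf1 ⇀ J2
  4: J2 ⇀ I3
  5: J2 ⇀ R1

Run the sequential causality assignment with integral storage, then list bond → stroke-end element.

#0 →J1
#1 →I1
#2 →I2
#3 →Sf1
#4 →I3
#5 →J2

b3 →Sf1  (source Sf1 imposes f)
b1 →I1  (I1: I, integral causality)
b0 →J1  (J1 flow already set via bond 1)
b2 →I2  (I2 integral (f out))
b4 →I3  (prefer integral on I3)
b5 →J2  (J2: last free bond brings effort in)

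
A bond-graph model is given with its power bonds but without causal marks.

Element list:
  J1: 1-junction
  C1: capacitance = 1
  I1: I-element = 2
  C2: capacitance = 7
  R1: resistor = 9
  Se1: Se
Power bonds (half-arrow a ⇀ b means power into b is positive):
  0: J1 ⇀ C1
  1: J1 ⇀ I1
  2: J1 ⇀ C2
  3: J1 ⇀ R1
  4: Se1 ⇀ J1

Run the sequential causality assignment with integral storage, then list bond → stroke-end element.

b4 →J1  (Se1 fixes effort; stroke away)
b0 →J1  (C1 outputs effort q/C1)
b1 →I1  (prefer integral on I1)
b2 →J1  (J1: bond 1 brought flow, rest push out)
b3 →J1  (1-jn J1 has f-setter on 1)

b0 stroke at J1
b1 stroke at I1
b2 stroke at J1
b3 stroke at J1
b4 stroke at J1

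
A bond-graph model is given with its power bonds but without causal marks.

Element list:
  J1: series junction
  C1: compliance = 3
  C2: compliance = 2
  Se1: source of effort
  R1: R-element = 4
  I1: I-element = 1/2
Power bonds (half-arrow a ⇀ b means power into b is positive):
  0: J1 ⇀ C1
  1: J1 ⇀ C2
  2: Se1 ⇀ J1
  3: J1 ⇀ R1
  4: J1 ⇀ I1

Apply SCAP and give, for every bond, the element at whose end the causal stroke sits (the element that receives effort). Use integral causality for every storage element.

bond 0 stroke→J1
bond 1 stroke→J1
bond 2 stroke→J1
bond 3 stroke→J1
bond 4 stroke→I1

#2 |J1  (Se1 fixes effort; stroke away)
#0 |J1  (prefer integral on C1)
#1 |J1  (C2: C, integral causality)
#4 |I1  (I1 integral (f out))
#3 |J1  (1-jn J1 has f-setter on 4)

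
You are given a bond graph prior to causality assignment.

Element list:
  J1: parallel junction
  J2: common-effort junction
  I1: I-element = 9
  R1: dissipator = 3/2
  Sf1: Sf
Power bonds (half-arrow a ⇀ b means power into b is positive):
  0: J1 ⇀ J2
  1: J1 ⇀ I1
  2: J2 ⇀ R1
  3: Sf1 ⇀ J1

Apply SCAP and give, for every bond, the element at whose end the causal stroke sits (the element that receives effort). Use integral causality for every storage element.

β0 stroke at J1
β1 stroke at I1
β2 stroke at J2
β3 stroke at Sf1

b3 stroke→Sf1  (Sf1 fixes flow; stroke at Sf1)
b1 stroke→I1  (I1 outputs flow p/I1)
b0 stroke→J1  (J1: last free bond brings effort in)
b2 stroke→J2  (closing 0-jn rule on J2)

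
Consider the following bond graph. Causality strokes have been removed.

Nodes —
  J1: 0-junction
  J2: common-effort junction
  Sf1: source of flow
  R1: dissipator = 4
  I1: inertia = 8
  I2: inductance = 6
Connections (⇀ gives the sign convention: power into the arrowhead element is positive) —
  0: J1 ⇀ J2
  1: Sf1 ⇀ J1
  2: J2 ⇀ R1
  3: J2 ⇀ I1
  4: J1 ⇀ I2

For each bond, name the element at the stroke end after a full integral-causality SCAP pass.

β1 →Sf1  (Sf1 fixes flow; stroke at Sf1)
β3 →I1  (prefer integral on I1)
β4 →I2  (I2 outputs flow p/I2)
β0 →J1  (J1 needs exactly one e-in)
β2 →J2  (J2: last free bond brings effort in)

#0 stroke→J1
#1 stroke→Sf1
#2 stroke→J2
#3 stroke→I1
#4 stroke→I2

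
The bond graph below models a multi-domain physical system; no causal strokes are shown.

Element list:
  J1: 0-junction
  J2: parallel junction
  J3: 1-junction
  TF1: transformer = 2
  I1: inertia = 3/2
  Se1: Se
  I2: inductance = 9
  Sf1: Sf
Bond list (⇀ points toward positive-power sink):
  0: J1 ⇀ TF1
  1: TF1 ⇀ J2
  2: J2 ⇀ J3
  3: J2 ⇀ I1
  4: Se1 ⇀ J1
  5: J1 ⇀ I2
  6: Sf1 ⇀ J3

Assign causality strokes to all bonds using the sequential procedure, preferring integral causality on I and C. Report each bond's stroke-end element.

bond 0 →TF1
bond 1 →J2
bond 2 →J3
bond 3 →I1
bond 4 →J1
bond 5 →I2
bond 6 →Sf1

bond 4 stroke at J1  (Se1: effort source, stroke at far end)
bond 6 stroke at Sf1  (Sf1 fixes flow; stroke at Sf1)
bond 0 stroke at TF1  (common-e at J1 fixed by 4)
bond 5 stroke at I2  (J1: bond 4 brought effort, rest push out)
bond 2 stroke at J3  (common-f at J3 fixed by 6)
bond 1 stroke at J2  (through TF1, causality passes straight; one stroke at TF1)
bond 3 stroke at I1  (common-e at J2 fixed by 1)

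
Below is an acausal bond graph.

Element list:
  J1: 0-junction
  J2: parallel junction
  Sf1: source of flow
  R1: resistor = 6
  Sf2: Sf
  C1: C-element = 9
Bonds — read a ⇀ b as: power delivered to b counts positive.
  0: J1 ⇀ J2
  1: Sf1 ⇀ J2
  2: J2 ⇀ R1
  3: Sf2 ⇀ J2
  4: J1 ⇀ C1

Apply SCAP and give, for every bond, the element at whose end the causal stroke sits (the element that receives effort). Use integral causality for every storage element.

bond 0 |J2
bond 1 |Sf1
bond 2 |R1
bond 3 |Sf2
bond 4 |J1

#1 |Sf1  (Sf1: flow source, stroke at near end)
#3 |Sf2  (source Sf2 imposes f)
#4 |J1  (C1 integral (e out))
#0 |J2  (J1: bond 4 brought effort, rest push out)
#2 |R1  (common-e at J2 fixed by 0)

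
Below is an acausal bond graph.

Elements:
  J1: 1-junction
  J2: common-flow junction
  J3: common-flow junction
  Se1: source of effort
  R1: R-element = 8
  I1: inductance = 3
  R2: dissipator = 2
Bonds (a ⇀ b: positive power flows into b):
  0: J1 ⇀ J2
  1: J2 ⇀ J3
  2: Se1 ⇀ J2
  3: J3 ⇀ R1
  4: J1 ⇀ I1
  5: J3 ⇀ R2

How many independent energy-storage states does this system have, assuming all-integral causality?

1  (I1 all integral)

#2 stroke at J2  (Se1 fixes effort; stroke away)
#4 stroke at I1  (I1: I, integral causality)
#0 stroke at J1  (J1 flow already set via bond 4)
#1 stroke at J2  (J2: bond 0 brought flow, rest push out)
#3 stroke at J3  (common-f at J3 fixed by 1)
#5 stroke at J3  (common-f at J3 fixed by 1)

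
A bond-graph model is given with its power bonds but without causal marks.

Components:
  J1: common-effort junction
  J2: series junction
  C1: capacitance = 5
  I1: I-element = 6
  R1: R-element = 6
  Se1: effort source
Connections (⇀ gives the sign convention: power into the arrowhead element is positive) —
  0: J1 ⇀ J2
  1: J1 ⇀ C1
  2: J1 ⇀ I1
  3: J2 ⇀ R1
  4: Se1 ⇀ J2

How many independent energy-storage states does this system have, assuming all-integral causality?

2  (C1, I1 all integral)

β4 stroke→J2  (Se1 (Se) sets effort on bond)
β1 stroke→J1  (C1 outputs effort q/C1)
β0 stroke→J2  (J1 effort already set via bond 1)
β2 stroke→I1  (J1: bond 1 brought effort, rest push out)
β3 stroke→R1  (closing 1-jn rule on J2)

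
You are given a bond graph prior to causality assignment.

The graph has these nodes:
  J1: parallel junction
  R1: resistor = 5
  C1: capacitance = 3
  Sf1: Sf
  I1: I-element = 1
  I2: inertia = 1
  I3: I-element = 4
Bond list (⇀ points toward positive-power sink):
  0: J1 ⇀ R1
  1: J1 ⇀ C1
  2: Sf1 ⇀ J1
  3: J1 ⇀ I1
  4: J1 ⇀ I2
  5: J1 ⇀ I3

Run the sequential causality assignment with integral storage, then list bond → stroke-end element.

bond 0 →R1
bond 1 →J1
bond 2 →Sf1
bond 3 →I1
bond 4 →I2
bond 5 →I3

#2 |Sf1  (Sf1: flow source, stroke at near end)
#1 |J1  (prefer integral on C1)
#0 |R1  (J1: bond 1 brought effort, rest push out)
#3 |I1  (J1 effort already set via bond 1)
#4 |I2  (common-e at J1 fixed by 1)
#5 |I3  (J1: bond 1 brought effort, rest push out)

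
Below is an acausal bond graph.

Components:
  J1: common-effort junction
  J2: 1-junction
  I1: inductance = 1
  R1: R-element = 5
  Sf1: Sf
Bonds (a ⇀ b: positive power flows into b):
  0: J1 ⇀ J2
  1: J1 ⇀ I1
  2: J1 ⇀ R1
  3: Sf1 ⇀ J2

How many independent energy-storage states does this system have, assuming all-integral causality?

b3 |Sf1  (Sf1 (Sf) sets flow on bond)
b0 |J2  (J2: bond 3 brought flow, rest push out)
b1 |I1  (I1: I, integral causality)
b2 |J1  (J1: last free bond brings effort in)

1  (I1 all integral)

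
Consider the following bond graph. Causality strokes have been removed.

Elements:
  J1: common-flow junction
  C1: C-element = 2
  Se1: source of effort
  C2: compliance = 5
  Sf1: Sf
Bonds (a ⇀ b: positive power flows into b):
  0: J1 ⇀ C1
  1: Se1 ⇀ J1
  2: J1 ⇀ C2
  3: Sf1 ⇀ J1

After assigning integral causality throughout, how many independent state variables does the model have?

β1 |J1  (Se1 fixes effort; stroke away)
β3 |Sf1  (Sf1: flow source, stroke at near end)
β0 |J1  (common-f at J1 fixed by 3)
β2 |J1  (J1: bond 3 brought flow, rest push out)

2  (C1, C2 all integral)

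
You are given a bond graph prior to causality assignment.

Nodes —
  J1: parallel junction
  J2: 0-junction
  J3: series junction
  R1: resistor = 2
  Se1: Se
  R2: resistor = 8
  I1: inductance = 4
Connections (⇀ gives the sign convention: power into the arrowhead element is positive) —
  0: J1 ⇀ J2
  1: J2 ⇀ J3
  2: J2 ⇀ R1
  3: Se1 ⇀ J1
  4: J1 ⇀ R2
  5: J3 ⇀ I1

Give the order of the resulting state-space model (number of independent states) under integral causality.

b3 |J1  (Se1 fixes effort; stroke away)
b0 |J2  (J1: bond 3 brought effort, rest push out)
b4 |R2  (0-jn J1 has e-setter on 3)
b1 |J3  (J2: bond 0 brought effort, rest push out)
b2 |R1  (0-jn J2 has e-setter on 0)
b5 |I1  (closing 1-jn rule on J3)

1  (I1 all integral)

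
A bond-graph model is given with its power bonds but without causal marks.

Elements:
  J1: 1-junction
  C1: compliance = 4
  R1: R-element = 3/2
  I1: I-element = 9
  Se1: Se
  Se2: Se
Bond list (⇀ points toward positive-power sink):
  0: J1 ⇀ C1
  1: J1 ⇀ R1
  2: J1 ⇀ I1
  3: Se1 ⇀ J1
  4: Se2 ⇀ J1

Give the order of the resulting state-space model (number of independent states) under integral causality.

2  (C1, I1 all integral)

b3 stroke→J1  (Se1 (Se) sets effort on bond)
b4 stroke→J1  (source Se2 imposes e)
b0 stroke→J1  (C1 integral (e out))
b2 stroke→I1  (I1: I, integral causality)
b1 stroke→J1  (J1: bond 2 brought flow, rest push out)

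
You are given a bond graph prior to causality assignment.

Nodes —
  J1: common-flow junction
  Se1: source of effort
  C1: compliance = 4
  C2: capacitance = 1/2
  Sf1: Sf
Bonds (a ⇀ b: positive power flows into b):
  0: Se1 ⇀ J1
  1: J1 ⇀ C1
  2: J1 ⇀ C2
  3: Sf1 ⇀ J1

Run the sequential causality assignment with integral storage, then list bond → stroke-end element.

b0 →J1
b1 →J1
b2 →J1
b3 →Sf1

bond 0 stroke→J1  (Se1 (Se) sets effort on bond)
bond 3 stroke→Sf1  (Sf1 fixes flow; stroke at Sf1)
bond 1 stroke→J1  (common-f at J1 fixed by 3)
bond 2 stroke→J1  (J1: bond 3 brought flow, rest push out)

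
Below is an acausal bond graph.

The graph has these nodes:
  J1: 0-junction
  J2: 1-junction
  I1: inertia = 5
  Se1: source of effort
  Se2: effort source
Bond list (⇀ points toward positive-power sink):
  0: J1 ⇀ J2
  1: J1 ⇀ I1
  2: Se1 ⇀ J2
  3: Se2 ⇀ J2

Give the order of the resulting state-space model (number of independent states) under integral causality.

b2 |J2  (Se1: effort source, stroke at far end)
b3 |J2  (Se2 (Se) sets effort on bond)
b0 |J1  (only one flow-in slot at J2)
b1 |I1  (J1: bond 0 brought effort, rest push out)

1  (I1 all integral)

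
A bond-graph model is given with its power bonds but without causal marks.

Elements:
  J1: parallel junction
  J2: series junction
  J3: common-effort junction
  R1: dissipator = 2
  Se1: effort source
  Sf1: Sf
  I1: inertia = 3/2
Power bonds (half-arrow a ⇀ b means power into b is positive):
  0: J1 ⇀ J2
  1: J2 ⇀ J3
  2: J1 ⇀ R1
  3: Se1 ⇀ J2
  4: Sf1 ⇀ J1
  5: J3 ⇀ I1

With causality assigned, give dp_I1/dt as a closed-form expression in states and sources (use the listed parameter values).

β3 |J2  (Se1 fixes effort; stroke away)
β4 |Sf1  (Sf1: flow source, stroke at near end)
β5 |I1  (I1: I, integral causality)
β1 |J3  (closing 0-jn rule on J3)
β0 |J2  (common-f at J2 fixed by 1)
β2 |J1  (closing 0-jn rule on J1)

dp_I1/dt = E_Se1 + 2*F_Sf1 - 4*p_I1/3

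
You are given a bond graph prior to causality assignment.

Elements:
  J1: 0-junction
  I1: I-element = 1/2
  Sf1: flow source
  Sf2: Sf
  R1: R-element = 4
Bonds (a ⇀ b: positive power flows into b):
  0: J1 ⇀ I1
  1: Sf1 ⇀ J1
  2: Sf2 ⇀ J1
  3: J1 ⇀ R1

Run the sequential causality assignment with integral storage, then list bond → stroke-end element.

#0 stroke→I1
#1 stroke→Sf1
#2 stroke→Sf2
#3 stroke→J1

β1 |Sf1  (source Sf1 imposes f)
β2 |Sf2  (Sf2 (Sf) sets flow on bond)
β0 |I1  (I1: I, integral causality)
β3 |J1  (J1: last free bond brings effort in)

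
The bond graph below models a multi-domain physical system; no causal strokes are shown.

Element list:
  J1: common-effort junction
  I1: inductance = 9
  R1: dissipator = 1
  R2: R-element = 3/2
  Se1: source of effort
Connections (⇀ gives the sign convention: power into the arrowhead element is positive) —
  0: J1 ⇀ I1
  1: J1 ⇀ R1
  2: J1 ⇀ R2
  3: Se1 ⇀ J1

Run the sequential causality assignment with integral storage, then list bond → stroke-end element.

β0 |I1
β1 |R1
β2 |R2
β3 |J1

#3 →J1  (Se1 (Se) sets effort on bond)
#0 →I1  (J1: bond 3 brought effort, rest push out)
#1 →R1  (J1 effort already set via bond 3)
#2 →R2  (J1 effort already set via bond 3)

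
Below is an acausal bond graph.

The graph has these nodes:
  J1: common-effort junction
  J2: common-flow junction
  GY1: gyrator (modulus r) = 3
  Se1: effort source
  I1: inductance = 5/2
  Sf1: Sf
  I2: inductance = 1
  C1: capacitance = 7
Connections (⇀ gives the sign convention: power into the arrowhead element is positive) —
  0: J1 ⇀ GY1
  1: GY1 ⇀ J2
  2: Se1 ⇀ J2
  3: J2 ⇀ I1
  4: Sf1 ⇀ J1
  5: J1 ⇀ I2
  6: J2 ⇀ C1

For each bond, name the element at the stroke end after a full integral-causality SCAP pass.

β2 |J2  (source Se1 imposes e)
β4 |Sf1  (Sf1: flow source, stroke at near end)
β3 |I1  (prefer integral on I1)
β1 |J2  (J2 flow already set via bond 3)
β6 |J2  (1-jn J2 has f-setter on 3)
β0 |J1  (GY GY1: same side as bond 1)
β5 |I2  (J1 effort already set via bond 0)

β0 stroke→J1
β1 stroke→J2
β2 stroke→J2
β3 stroke→I1
β4 stroke→Sf1
β5 stroke→I2
β6 stroke→J2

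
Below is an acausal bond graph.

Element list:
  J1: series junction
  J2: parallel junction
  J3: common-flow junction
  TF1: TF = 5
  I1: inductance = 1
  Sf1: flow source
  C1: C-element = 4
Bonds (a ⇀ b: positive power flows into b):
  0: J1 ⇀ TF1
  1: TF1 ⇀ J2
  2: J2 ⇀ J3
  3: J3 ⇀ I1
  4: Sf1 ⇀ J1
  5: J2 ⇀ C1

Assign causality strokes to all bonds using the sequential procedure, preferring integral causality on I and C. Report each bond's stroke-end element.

bond 0 |J1
bond 1 |TF1
bond 2 |J3
bond 3 |I1
bond 4 |Sf1
bond 5 |J2

b4 →Sf1  (Sf1 (Sf) sets flow on bond)
b0 →J1  (common-f at J1 fixed by 4)
b1 →TF1  (TF1: transformer flips bond 0)
b3 →I1  (I1 integral (f out))
b2 →J3  (1-jn J3 has f-setter on 3)
b5 →J2  (closing 0-jn rule on J2)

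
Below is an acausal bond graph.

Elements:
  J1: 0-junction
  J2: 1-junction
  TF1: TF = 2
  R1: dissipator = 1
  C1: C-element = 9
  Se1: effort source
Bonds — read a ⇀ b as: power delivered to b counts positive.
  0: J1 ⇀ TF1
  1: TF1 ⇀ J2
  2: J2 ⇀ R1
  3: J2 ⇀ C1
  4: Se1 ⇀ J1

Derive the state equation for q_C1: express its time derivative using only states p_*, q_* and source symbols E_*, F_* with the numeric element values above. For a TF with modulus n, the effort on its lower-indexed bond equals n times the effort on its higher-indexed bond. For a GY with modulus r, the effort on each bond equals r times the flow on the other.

dq_C1/dt = E_Se1/2 - q_C1/9

b4 →J1  (source Se1 imposes e)
b0 →TF1  (common-e at J1 fixed by 4)
b1 →J2  (TF1: transformer flips bond 0)
b3 →J2  (C1: C, integral causality)
b2 →R1  (J2: last free bond brings flow in)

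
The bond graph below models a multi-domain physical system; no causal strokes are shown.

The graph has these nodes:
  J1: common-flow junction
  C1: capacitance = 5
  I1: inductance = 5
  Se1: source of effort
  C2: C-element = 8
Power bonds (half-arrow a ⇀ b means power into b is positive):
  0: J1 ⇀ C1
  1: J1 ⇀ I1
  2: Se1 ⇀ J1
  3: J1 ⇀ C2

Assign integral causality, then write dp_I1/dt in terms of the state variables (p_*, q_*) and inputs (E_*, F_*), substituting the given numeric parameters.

dp_I1/dt = E_Se1 - q_C1/5 - q_C2/8

b2 |J1  (Se1: effort source, stroke at far end)
b0 |J1  (prefer integral on C1)
b1 |I1  (I1 outputs flow p/I1)
b3 |J1  (J1 flow already set via bond 1)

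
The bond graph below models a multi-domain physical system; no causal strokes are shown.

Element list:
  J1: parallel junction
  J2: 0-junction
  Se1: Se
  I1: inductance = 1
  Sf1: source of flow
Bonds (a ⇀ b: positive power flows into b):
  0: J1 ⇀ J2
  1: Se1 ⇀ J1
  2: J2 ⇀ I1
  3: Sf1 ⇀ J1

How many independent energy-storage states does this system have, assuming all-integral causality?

β1 →J1  (Se1 (Se) sets effort on bond)
β3 →Sf1  (Sf1 (Sf) sets flow on bond)
β0 →J2  (J1 effort already set via bond 1)
β2 →I1  (common-e at J2 fixed by 0)

1  (I1 all integral)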